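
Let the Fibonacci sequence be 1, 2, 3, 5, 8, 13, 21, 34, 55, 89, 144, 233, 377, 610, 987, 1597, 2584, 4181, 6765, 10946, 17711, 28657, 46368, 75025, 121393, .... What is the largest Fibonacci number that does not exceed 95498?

75025 ≤ 95498 < 121393, so the largest Fibonacci number not exceeding 95498 is 75025.

75025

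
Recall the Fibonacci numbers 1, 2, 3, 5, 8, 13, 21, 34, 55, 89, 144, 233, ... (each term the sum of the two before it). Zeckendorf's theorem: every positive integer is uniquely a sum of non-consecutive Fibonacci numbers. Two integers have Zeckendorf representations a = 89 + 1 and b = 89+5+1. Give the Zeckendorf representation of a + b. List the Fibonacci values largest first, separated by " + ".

144 + 34 + 5 + 2

The two numbers are 90 and 95, so their sum is 185.
Greedy algorithm:
take 144 (≤ 185); 185 − 144 = 41
take 34 (≤ 41); 41 − 34 = 7
take 5 (≤ 7); 7 − 5 = 2
take 2 (≤ 2); 2 − 2 = 0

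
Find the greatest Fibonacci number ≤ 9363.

6765 ≤ 9363 < 10946, so the largest Fibonacci number not exceeding 9363 is 6765.

6765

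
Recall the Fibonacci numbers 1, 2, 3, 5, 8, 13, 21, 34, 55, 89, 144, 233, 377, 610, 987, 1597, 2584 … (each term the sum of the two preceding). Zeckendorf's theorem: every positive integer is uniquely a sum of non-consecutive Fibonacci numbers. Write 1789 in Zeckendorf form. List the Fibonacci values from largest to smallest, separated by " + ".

1597 + 144 + 34 + 13 + 1

Greedily peel off the largest Fibonacci term at each step:
1789 − 1597 = 192
192 − 144 = 48
48 − 34 = 14
14 − 13 = 1
1 − 1 = 0
So 1789 = 1597 + 144 + 34 + 13 + 1, with no two terms consecutive in the sequence.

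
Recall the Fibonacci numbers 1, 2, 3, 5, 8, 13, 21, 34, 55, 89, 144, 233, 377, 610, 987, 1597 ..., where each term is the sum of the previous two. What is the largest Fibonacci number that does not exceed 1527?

987

987 ≤ 1527 < 1597, so the largest Fibonacci number not exceeding 1527 is 987.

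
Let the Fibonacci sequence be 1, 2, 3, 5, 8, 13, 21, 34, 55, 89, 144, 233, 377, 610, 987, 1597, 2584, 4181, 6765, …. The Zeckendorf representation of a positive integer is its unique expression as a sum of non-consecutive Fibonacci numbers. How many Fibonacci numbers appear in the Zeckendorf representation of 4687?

6

Repeatedly subtract the largest Fibonacci number that fits:
4687 − 4181 = 506
506 − 377 = 129
129 − 89 = 40
40 − 34 = 6
6 − 5 = 1
1 − 1 = 0
4687 = 4181 + 377 + 89 + 34 + 5 + 1, which has 6 terms.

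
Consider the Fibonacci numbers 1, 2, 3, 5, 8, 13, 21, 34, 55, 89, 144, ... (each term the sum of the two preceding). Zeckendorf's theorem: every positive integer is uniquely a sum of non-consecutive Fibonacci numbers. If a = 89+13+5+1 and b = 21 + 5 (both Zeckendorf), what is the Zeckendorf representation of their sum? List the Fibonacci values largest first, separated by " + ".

The two numbers are 108 and 26, so their sum is 134.
Repeatedly subtract the largest Fibonacci number that fits:
largest Fibonacci ≤ 134 is 89; 134 − 89 = 45
largest Fibonacci ≤ 45 is 34; 45 − 34 = 11
largest Fibonacci ≤ 11 is 8; 11 − 8 = 3
largest Fibonacci ≤ 3 is 3; 3 − 3 = 0

89 + 34 + 8 + 3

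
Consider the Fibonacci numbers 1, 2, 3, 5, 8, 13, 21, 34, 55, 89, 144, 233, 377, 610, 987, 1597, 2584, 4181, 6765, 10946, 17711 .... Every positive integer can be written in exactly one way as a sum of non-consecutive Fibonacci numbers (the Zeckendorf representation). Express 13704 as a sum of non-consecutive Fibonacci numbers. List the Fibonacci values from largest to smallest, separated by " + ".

13704: greatest Fibonacci not exceeding it is 10946, leaving 2758
2758: greatest Fibonacci not exceeding it is 2584, leaving 174
174: greatest Fibonacci not exceeding it is 144, leaving 30
30: greatest Fibonacci not exceeding it is 21, leaving 9
9: greatest Fibonacci not exceeding it is 8, leaving 1
1: greatest Fibonacci not exceeding it is 1, leaving 0
So 13704 = 10946 + 2584 + 144 + 21 + 8 + 1, with no two terms consecutive in the sequence.

10946 + 2584 + 144 + 21 + 8 + 1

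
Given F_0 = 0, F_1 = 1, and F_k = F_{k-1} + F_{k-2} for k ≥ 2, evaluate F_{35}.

9227465

Iterating the recurrence up to F_{27} = 196418 and F_{26} = 121393:
F_{28} = F_{27} + F_{26} = 196418 + 121393 = 317811
F_{29} = F_{28} + F_{27} = 317811 + 196418 = 514229
F_{30} = F_{29} + F_{28} = 514229 + 317811 = 832040
F_{31} = F_{30} + F_{29} = 832040 + 514229 = 1346269
F_{32} = F_{31} + F_{30} = 1346269 + 832040 = 2178309
F_{33} = F_{32} + F_{31} = 2178309 + 1346269 = 3524578
F_{34} = F_{33} + F_{32} = 3524578 + 2178309 = 5702887
F_{35} = F_{34} + F_{33} = 5702887 + 3524578 = 9227465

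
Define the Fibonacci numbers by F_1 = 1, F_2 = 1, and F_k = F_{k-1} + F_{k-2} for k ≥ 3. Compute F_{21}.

10946

Iterating the recurrence up to F_{16} = 987 and F_{15} = 610:
F_{17} = F_{16} + F_{15} = 987 + 610 = 1597
F_{18} = F_{17} + F_{16} = 1597 + 987 = 2584
F_{19} = F_{18} + F_{17} = 2584 + 1597 = 4181
F_{20} = F_{19} + F_{18} = 4181 + 2584 = 6765
F_{21} = F_{20} + F_{19} = 6765 + 4181 = 10946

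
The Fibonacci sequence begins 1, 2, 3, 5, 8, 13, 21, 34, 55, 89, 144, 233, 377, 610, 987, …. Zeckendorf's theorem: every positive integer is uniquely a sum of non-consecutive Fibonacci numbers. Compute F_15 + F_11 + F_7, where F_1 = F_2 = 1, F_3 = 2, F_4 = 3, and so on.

F_15 + F_11 + F_7 = 610 + 89 + 13 = 712.

712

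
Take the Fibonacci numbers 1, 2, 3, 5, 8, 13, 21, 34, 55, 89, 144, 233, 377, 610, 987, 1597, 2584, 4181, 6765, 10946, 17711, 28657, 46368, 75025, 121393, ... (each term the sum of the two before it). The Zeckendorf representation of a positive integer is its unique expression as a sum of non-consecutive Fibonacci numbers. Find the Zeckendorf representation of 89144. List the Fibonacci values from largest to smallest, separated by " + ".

75025 + 10946 + 2584 + 377 + 144 + 55 + 13

Greedy algorithm:
89144: greatest Fibonacci not exceeding it is 75025, leaving 14119
14119: greatest Fibonacci not exceeding it is 10946, leaving 3173
3173: greatest Fibonacci not exceeding it is 2584, leaving 589
589: greatest Fibonacci not exceeding it is 377, leaving 212
212: greatest Fibonacci not exceeding it is 144, leaving 68
68: greatest Fibonacci not exceeding it is 55, leaving 13
13: greatest Fibonacci not exceeding it is 13, leaving 0
So 89144 = 75025 + 10946 + 2584 + 377 + 144 + 55 + 13, with no two terms consecutive in the sequence.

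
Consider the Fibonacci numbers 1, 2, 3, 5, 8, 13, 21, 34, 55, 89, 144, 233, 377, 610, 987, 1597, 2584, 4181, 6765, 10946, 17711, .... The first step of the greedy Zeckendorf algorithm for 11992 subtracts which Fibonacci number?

10946 ≤ 11992 < 17711, so the largest Fibonacci number not exceeding 11992 is 10946.

10946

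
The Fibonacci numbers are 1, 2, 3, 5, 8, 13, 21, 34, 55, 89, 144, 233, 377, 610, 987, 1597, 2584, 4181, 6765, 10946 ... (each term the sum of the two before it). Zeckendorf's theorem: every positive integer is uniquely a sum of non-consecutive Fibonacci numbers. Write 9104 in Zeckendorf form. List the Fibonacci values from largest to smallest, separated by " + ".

6765 + 1597 + 610 + 89 + 34 + 8 + 1

largest Fibonacci ≤ 9104 is 6765; 9104 − 6765 = 2339
largest Fibonacci ≤ 2339 is 1597; 2339 − 1597 = 742
largest Fibonacci ≤ 742 is 610; 742 − 610 = 132
largest Fibonacci ≤ 132 is 89; 132 − 89 = 43
largest Fibonacci ≤ 43 is 34; 43 − 34 = 9
largest Fibonacci ≤ 9 is 8; 9 − 8 = 1
largest Fibonacci ≤ 1 is 1; 1 − 1 = 0
So 9104 = 6765 + 1597 + 610 + 89 + 34 + 8 + 1, with no two terms consecutive in the sequence.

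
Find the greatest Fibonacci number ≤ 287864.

196418 ≤ 287864 < 317811, so the largest Fibonacci number not exceeding 287864 is 196418.

196418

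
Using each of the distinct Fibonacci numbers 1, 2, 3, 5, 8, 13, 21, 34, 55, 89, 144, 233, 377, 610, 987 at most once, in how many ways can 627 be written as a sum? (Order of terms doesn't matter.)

9

Each representation comes from the Zeckendorf form by replacing some F_k with F_{k−1} + F_{k−2} where possible.
627 = 610+13+3+1 = 610+8+5+3+1 = 377+233+13+3+1 = … (6 more), for 9 in all.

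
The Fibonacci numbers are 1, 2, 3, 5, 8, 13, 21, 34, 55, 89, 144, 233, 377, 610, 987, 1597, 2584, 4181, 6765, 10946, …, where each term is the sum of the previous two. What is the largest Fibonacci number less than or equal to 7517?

6765

6765 ≤ 7517 < 10946, so the largest Fibonacci number not exceeding 7517 is 6765.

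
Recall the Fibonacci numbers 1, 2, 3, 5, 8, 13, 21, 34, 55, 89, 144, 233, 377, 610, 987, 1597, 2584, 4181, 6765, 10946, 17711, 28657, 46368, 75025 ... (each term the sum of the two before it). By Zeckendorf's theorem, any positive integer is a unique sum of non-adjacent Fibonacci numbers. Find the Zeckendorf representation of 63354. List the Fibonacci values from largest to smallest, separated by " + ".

46368 + 10946 + 4181 + 1597 + 233 + 21 + 8

subtract 46368 from 63354: 16986 remains
subtract 10946 from 16986: 6040 remains
subtract 4181 from 6040: 1859 remains
subtract 1597 from 1859: 262 remains
subtract 233 from 262: 29 remains
subtract 21 from 29: 8 remains
subtract 8 from 8: 0 remains
So 63354 = 46368 + 10946 + 4181 + 1597 + 233 + 21 + 8, with no two terms consecutive in the sequence.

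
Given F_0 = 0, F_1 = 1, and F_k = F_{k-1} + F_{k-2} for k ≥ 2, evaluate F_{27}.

196418

Iterating the recurrence up to F_{19} = 4181 and F_{18} = 2584:
F_{20} = F_{19} + F_{18} = 4181 + 2584 = 6765
F_{21} = F_{20} + F_{19} = 6765 + 4181 = 10946
F_{22} = F_{21} + F_{20} = 10946 + 6765 = 17711
F_{23} = F_{22} + F_{21} = 17711 + 10946 = 28657
F_{24} = F_{23} + F_{22} = 28657 + 17711 = 46368
F_{25} = F_{24} + F_{23} = 46368 + 28657 = 75025
F_{26} = F_{25} + F_{24} = 75025 + 46368 = 121393
F_{27} = F_{26} + F_{25} = 121393 + 75025 = 196418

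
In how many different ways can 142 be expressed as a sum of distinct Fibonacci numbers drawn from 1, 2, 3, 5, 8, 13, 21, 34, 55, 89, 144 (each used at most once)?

5

Starting from the Zeckendorf form and repeatedly splitting a term F_k into F_{k−1} + F_{k−2} (when neither is already used) reaches every representation.
142 = 89+34+13+5+1 = 89+34+13+3+2+1 = 89+34+8+5+3+2+1 = 89+21+13+8+5+3+2+1 = … (1 more), for 5 in all.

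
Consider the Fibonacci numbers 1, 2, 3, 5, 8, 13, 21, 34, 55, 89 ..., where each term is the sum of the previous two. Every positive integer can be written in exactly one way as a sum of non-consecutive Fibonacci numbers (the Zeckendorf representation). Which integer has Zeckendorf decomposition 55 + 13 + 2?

55 + 13 + 2 = 70.

70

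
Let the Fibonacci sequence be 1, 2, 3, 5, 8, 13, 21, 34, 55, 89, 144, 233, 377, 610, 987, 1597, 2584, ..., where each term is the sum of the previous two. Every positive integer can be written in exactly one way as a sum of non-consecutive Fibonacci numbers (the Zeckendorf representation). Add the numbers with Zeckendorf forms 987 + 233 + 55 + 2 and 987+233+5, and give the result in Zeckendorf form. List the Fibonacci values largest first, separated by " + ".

1597 + 610 + 233 + 55 + 5 + 2

The two numbers are 1277 and 1225, so their sum is 2502.
Repeatedly subtract the largest Fibonacci number that fits:
subtract 1597 from 2502: 905 remains
subtract 610 from 905: 295 remains
subtract 233 from 295: 62 remains
subtract 55 from 62: 7 remains
subtract 5 from 7: 2 remains
subtract 2 from 2: 0 remains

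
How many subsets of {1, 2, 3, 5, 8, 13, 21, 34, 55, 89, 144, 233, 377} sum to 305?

8

Each representation comes from the Zeckendorf form by replacing some F_k with F_{k−1} + F_{k−2} where possible.
305 = 233+55+13+3+1 = 233+55+8+5+3+1 = 233+34+21+13+3+1 = 144+89+55+13+3+1 = … (4 more), for 8 in all.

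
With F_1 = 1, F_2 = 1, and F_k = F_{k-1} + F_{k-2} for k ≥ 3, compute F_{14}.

377

Iterating the recurrence up to F_{7} = 13 and F_{6} = 8:
F_{8} = F_{7} + F_{6} = 13 + 8 = 21
F_{9} = F_{8} + F_{7} = 21 + 13 = 34
F_{10} = F_{9} + F_{8} = 34 + 21 = 55
F_{11} = F_{10} + F_{9} = 55 + 34 = 89
F_{12} = F_{11} + F_{10} = 89 + 55 = 144
F_{13} = F_{12} + F_{11} = 144 + 89 = 233
F_{14} = F_{13} + F_{12} = 233 + 144 = 377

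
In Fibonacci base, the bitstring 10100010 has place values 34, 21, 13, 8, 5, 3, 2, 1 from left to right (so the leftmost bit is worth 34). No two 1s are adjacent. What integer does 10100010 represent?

Summing the place values of the 1 bits: 34 + 13 + 2 = 49.

49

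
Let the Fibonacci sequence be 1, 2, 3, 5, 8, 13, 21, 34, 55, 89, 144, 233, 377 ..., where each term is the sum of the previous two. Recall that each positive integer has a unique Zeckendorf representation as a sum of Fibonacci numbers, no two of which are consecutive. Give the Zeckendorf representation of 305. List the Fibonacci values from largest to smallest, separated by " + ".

233 + 55 + 13 + 3 + 1

Repeatedly subtract the largest Fibonacci number that fits:
233 ≤ 305 < 377, so take 233; remainder 72
55 ≤ 72 < 89, so take 55; remainder 17
13 ≤ 17 < 21, so take 13; remainder 4
3 ≤ 4 < 5, so take 3; remainder 1
1 ≤ 1 < 2, so take 1; remainder 0
So 305 = 233 + 55 + 13 + 3 + 1, with no two terms consecutive in the sequence.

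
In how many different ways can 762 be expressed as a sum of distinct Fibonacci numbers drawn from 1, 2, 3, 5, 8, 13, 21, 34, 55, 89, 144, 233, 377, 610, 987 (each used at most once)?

Starting from the Zeckendorf form and repeatedly splitting a term F_k into F_{k−1} + F_{k−2} (when neither is already used) reaches every representation.
762 = 610+144+8 = 610+144+5+3 = 610+89+55+8 = … (19 more), for 22 in all.

22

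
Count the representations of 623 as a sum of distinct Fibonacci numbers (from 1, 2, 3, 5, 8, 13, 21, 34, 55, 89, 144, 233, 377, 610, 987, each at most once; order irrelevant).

14

623 = 610+13 = 610+8+5 = 377+233+13 = … (11 more), for 14 in all.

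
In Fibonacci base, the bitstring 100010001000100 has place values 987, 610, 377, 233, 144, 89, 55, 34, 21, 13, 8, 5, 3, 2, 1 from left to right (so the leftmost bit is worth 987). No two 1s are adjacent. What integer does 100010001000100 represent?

1155

Summing the place values of the 1 bits: 987 + 144 + 21 + 3 = 1155.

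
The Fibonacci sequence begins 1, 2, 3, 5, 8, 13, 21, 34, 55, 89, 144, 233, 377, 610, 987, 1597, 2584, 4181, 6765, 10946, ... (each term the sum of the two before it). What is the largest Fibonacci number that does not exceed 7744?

6765

6765 ≤ 7744 < 10946, so the largest Fibonacci number not exceeding 7744 is 6765.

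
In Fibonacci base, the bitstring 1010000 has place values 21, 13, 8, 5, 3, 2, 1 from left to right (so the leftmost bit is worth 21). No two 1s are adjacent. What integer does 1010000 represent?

Summing the place values of the 1 bits: 21 + 8 = 29.

29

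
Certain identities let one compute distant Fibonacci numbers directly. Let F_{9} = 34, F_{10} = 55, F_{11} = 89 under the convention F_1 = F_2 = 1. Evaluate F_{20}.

6765

By the addition formula F_{m+n} = F_m F_{n+1} + F_{m−1} F_n with m=10, n=10: F_{20} = 55·89 + 34·55 = 4895 + 1870 = 6765.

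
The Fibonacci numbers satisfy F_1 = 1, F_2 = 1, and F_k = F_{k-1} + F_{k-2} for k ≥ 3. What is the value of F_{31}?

Iterating the recurrence up to F_{26} = 121393 and F_{25} = 75025:
F_{27} = F_{26} + F_{25} = 121393 + 75025 = 196418
F_{28} = F_{27} + F_{26} = 196418 + 121393 = 317811
F_{29} = F_{28} + F_{27} = 317811 + 196418 = 514229
F_{30} = F_{29} + F_{28} = 514229 + 317811 = 832040
F_{31} = F_{30} + F_{29} = 832040 + 514229 = 1346269

1346269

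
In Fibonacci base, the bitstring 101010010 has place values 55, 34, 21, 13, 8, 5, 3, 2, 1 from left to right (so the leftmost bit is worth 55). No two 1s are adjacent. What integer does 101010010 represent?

Summing the place values of the 1 bits: 55 + 21 + 8 + 2 = 86.

86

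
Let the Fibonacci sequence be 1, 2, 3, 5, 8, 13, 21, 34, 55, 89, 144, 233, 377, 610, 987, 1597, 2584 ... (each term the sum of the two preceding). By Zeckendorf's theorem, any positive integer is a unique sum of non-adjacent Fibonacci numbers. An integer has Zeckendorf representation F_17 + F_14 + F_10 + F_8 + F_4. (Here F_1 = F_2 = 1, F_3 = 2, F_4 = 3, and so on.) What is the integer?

2053

F_17 + F_14 + F_10 + F_8 + F_4 = 1597 + 377 + 55 + 21 + 3 = 2053.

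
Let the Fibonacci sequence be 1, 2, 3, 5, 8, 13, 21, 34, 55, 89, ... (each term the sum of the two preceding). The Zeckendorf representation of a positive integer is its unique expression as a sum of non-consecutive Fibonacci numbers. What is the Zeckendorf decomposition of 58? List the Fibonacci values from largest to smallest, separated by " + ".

Repeatedly subtract the largest Fibonacci number that fits:
58 − 55 = 3
3 − 3 = 0
So 58 = 55 + 3, with no two terms consecutive in the sequence.

55 + 3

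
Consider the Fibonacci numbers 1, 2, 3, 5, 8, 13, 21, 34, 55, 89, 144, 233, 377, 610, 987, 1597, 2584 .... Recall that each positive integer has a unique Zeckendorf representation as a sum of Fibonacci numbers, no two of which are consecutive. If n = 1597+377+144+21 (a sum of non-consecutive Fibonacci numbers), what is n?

2139

1597+377+144+21 = 2139.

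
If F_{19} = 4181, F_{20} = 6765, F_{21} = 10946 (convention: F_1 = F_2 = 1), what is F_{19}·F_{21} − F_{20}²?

4181·10946 − 6765² = 45765226 − 45765225 = 1. (Cassini's identity: F_{k−1}F_{k+1} − F_k² = (−1)^k.)

1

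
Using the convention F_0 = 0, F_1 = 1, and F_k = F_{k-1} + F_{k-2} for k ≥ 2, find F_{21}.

Iterating the recurrence up to F_{15} = 610 and F_{14} = 377:
F_{16} = F_{15} + F_{14} = 610 + 377 = 987
F_{17} = F_{16} + F_{15} = 987 + 610 = 1597
F_{18} = F_{17} + F_{16} = 1597 + 987 = 2584
F_{19} = F_{18} + F_{17} = 2584 + 1597 = 4181
F_{20} = F_{19} + F_{18} = 4181 + 2584 = 6765
F_{21} = F_{20} + F_{19} = 6765 + 4181 = 10946

10946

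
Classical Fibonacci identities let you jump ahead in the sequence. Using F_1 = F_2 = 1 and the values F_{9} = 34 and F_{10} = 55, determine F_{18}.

2584

By the doubling identity F_{2k} = F_k(2F_{k+1} − F_k): F_{18} = 34·(2·55 − 34) = 34·76 = 2584.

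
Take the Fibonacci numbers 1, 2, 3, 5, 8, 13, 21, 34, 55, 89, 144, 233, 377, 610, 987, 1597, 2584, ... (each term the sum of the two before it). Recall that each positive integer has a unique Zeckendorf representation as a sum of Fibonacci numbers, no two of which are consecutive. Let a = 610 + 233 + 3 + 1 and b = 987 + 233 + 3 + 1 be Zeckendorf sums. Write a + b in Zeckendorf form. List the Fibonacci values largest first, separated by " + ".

1597 + 377 + 89 + 8

The two numbers are 847 and 1224, so their sum is 2071.
Repeatedly subtract the largest Fibonacci number that fits:
1597 ≤ 2071 < 2584, so take 1597; remainder 474
377 ≤ 474 < 610, so take 377; remainder 97
89 ≤ 97 < 144, so take 89; remainder 8
8 ≤ 8 < 13, so take 8; remainder 0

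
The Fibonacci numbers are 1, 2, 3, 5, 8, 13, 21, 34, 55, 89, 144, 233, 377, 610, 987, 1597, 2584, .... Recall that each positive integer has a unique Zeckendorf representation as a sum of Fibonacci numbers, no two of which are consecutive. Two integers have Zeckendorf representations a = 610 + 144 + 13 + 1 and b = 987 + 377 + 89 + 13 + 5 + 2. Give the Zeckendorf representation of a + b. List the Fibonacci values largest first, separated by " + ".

1597 + 610 + 34

The two numbers are 768 and 1473, so their sum is 2241.
take 1597 (≤ 2241); 2241 − 1597 = 644
take 610 (≤ 644); 644 − 610 = 34
take 34 (≤ 34); 34 − 34 = 0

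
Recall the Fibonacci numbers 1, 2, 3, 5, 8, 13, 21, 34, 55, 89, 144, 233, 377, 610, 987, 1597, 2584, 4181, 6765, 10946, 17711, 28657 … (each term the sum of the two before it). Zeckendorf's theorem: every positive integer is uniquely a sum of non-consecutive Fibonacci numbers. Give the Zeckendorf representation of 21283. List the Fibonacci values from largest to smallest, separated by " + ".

Greedily peel off the largest Fibonacci term at each step:
17711 ≤ 21283 < 28657, so take 17711; remainder 3572
2584 ≤ 3572 < 4181, so take 2584; remainder 988
987 ≤ 988 < 1597, so take 987; remainder 1
1 ≤ 1 < 2, so take 1; remainder 0
So 21283 = 17711 + 2584 + 987 + 1, with no two terms consecutive in the sequence.

17711 + 2584 + 987 + 1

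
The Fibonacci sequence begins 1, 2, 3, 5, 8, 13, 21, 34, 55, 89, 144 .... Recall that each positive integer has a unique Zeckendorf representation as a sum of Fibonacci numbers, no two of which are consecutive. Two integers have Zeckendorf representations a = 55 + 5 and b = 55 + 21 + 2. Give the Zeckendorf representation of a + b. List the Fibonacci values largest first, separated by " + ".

The two numbers are 60 and 78, so their sum is 138.
89 ≤ 138 < 144, so take 89; remainder 49
34 ≤ 49 < 55, so take 34; remainder 15
13 ≤ 15 < 21, so take 13; remainder 2
2 ≤ 2 < 3, so take 2; remainder 0

89 + 34 + 13 + 2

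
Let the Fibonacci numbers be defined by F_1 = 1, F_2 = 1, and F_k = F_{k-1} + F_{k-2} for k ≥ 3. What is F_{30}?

Iterating the recurrence up to F_{23} = 28657 and F_{22} = 17711:
F_{24} = F_{23} + F_{22} = 28657 + 17711 = 46368
F_{25} = F_{24} + F_{23} = 46368 + 28657 = 75025
F_{26} = F_{25} + F_{24} = 75025 + 46368 = 121393
F_{27} = F_{26} + F_{25} = 121393 + 75025 = 196418
F_{28} = F_{27} + F_{26} = 196418 + 121393 = 317811
F_{29} = F_{28} + F_{27} = 317811 + 196418 = 514229
F_{30} = F_{29} + F_{28} = 514229 + 317811 = 832040

832040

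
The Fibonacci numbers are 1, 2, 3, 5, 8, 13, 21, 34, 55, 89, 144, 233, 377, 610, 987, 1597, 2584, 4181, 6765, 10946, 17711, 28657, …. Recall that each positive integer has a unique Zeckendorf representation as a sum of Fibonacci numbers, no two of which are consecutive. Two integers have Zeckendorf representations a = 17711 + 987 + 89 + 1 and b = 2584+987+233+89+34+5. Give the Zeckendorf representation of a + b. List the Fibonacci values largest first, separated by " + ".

17711 + 4181 + 610 + 144 + 55 + 13 + 5 + 1

The two numbers are 18788 and 3932, so their sum is 22720.
22720 − 17711 = 5009
5009 − 4181 = 828
828 − 610 = 218
218 − 144 = 74
74 − 55 = 19
19 − 13 = 6
6 − 5 = 1
1 − 1 = 0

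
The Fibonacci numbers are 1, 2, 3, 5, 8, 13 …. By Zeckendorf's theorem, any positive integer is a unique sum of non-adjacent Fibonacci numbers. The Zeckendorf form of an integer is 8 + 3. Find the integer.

11

8 + 3 = 11.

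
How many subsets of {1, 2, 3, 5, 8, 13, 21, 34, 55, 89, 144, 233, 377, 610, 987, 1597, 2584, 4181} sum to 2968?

Each representation comes from the Zeckendorf form by replacing some F_k with F_{k−1} + F_{k−2} where possible.
2968 = 2584+377+5+2 = 2584+233+144+5+2 = 1597+987+377+5+2 = 2584+233+89+55+5+2 = … (10 more), for 14 in all.

14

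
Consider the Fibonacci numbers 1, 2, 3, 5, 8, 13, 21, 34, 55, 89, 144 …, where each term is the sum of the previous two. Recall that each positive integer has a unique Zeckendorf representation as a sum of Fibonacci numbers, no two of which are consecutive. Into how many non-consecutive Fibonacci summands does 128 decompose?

Greedily peel off the largest Fibonacci term at each step:
subtract 89 from 128: 39 remains
subtract 34 from 39: 5 remains
subtract 5 from 5: 0 remains
128 = 89 + 34 + 5, which has 3 terms.

3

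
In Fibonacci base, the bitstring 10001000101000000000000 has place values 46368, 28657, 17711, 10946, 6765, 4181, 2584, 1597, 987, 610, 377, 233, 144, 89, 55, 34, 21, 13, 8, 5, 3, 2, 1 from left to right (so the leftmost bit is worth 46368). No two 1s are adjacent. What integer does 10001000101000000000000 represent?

54497

Summing the place values of the 1 bits: 46368 + 6765 + 987 + 377 = 54497.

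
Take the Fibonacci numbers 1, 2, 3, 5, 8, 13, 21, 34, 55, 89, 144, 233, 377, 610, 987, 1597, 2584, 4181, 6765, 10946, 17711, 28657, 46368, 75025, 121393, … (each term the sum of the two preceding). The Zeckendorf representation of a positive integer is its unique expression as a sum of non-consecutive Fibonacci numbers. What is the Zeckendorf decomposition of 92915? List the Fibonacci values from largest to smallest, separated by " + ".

Repeatedly subtract the largest Fibonacci number that fits:
subtract 75025 from 92915: 17890 remains
subtract 17711 from 17890: 179 remains
subtract 144 from 179: 35 remains
subtract 34 from 35: 1 remains
subtract 1 from 1: 0 remains
So 92915 = 75025 + 17711 + 144 + 34 + 1, with no two terms consecutive in the sequence.

75025 + 17711 + 144 + 34 + 1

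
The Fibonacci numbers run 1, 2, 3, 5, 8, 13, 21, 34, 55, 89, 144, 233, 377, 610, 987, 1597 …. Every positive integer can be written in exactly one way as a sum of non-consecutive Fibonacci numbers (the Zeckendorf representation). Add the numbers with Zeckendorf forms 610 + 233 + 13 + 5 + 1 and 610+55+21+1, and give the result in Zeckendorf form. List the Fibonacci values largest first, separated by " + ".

987 + 377 + 144 + 34 + 5 + 2

The two numbers are 862 and 687, so their sum is 1549.
take 987 (≤ 1549); 1549 − 987 = 562
take 377 (≤ 562); 562 − 377 = 185
take 144 (≤ 185); 185 − 144 = 41
take 34 (≤ 41); 41 − 34 = 7
take 5 (≤ 7); 7 − 5 = 2
take 2 (≤ 2); 2 − 2 = 0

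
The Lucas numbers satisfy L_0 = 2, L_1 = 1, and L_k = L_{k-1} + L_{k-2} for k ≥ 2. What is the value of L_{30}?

Iterating the recurrence up to L_{24} = 103682 and L_{23} = 64079:
L_{25} = L_{24} + L_{23} = 103682 + 64079 = 167761
L_{26} = L_{25} + L_{24} = 167761 + 103682 = 271443
L_{27} = L_{26} + L_{25} = 271443 + 167761 = 439204
L_{28} = L_{27} + L_{26} = 439204 + 271443 = 710647
L_{29} = L_{28} + L_{27} = 710647 + 439204 = 1149851
L_{30} = L_{29} + L_{28} = 1149851 + 710647 = 1860498

1860498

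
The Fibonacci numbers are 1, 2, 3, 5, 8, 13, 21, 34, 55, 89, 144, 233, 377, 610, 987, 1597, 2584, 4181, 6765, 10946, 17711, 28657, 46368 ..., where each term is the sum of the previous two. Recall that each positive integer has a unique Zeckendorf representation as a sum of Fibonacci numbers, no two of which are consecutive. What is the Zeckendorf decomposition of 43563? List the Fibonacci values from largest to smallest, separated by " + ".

subtract 28657 from 43563: 14906 remains
subtract 10946 from 14906: 3960 remains
subtract 2584 from 3960: 1376 remains
subtract 987 from 1376: 389 remains
subtract 377 from 389: 12 remains
subtract 8 from 12: 4 remains
subtract 3 from 4: 1 remains
subtract 1 from 1: 0 remains
So 43563 = 28657 + 10946 + 2584 + 987 + 377 + 8 + 3 + 1, with no two terms consecutive in the sequence.

28657 + 10946 + 2584 + 987 + 377 + 8 + 3 + 1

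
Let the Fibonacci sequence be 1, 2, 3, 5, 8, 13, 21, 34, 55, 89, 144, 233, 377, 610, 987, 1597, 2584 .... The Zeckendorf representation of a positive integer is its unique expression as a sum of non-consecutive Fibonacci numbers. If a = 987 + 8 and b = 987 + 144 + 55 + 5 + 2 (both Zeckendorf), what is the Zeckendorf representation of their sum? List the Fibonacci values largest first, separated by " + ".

The two numbers are 995 and 1193, so their sum is 2188.
Greedy algorithm:
take 1597 (≤ 2188); 2188 − 1597 = 591
take 377 (≤ 591); 591 − 377 = 214
take 144 (≤ 214); 214 − 144 = 70
take 55 (≤ 70); 70 − 55 = 15
take 13 (≤ 15); 15 − 13 = 2
take 2 (≤ 2); 2 − 2 = 0

1597 + 377 + 144 + 55 + 13 + 2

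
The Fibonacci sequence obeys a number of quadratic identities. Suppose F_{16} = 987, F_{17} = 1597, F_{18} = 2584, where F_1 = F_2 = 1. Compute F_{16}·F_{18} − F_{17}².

-1

987·2584 − 1597² = 2550408 − 2550409 = -1. (Cassini's identity: F_{k−1}F_{k+1} − F_k² = (−1)^k.)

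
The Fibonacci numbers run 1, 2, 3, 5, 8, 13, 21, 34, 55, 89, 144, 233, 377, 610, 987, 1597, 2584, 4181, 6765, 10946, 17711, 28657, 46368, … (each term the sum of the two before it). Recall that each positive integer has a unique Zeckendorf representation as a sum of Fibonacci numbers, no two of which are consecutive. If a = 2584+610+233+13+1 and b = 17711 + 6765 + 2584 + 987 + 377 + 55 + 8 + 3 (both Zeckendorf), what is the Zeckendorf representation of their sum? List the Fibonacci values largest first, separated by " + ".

28657 + 2584 + 610 + 55 + 21 + 3 + 1

The two numbers are 3441 and 28490, so their sum is 31931.
Repeatedly subtract the largest Fibonacci number that fits:
31931: greatest Fibonacci not exceeding it is 28657, leaving 3274
3274: greatest Fibonacci not exceeding it is 2584, leaving 690
690: greatest Fibonacci not exceeding it is 610, leaving 80
80: greatest Fibonacci not exceeding it is 55, leaving 25
25: greatest Fibonacci not exceeding it is 21, leaving 4
4: greatest Fibonacci not exceeding it is 3, leaving 1
1: greatest Fibonacci not exceeding it is 1, leaving 0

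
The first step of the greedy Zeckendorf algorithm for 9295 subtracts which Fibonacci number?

6765 ≤ 9295 < 10946, so the largest Fibonacci number not exceeding 9295 is 6765.

6765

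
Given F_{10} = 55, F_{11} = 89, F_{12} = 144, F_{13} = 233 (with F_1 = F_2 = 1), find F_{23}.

28657

By the addition formula F_{m+n} = F_m F_{n+1} + F_{m−1} F_n with m=11, n=12: F_{23} = 89·233 + 55·144 = 20737 + 7920 = 28657.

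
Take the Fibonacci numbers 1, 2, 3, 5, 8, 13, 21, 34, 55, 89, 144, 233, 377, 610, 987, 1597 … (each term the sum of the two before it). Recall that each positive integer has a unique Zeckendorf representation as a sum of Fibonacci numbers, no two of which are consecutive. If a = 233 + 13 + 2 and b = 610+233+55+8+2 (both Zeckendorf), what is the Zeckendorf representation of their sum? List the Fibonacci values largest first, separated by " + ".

The two numbers are 248 and 908, so their sum is 1156.
Greedily peel off the largest Fibonacci term at each step:
1156: greatest Fibonacci not exceeding it is 987, leaving 169
169: greatest Fibonacci not exceeding it is 144, leaving 25
25: greatest Fibonacci not exceeding it is 21, leaving 4
4: greatest Fibonacci not exceeding it is 3, leaving 1
1: greatest Fibonacci not exceeding it is 1, leaving 0

987 + 144 + 21 + 3 + 1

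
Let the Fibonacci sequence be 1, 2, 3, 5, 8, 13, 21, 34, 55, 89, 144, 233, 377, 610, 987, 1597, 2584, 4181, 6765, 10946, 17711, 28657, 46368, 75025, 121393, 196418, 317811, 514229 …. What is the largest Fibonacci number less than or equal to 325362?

317811 ≤ 325362 < 514229, so the largest Fibonacci number not exceeding 325362 is 317811.

317811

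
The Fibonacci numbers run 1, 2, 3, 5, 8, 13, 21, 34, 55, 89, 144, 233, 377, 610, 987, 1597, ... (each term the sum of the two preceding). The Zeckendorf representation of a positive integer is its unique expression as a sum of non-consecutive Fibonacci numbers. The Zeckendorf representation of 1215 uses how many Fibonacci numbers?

Greedy algorithm:
subtract 987 from 1215: 228 remains
subtract 144 from 228: 84 remains
subtract 55 from 84: 29 remains
subtract 21 from 29: 8 remains
subtract 8 from 8: 0 remains
1215 = 987 + 144 + 55 + 21 + 8, which has 5 terms.

5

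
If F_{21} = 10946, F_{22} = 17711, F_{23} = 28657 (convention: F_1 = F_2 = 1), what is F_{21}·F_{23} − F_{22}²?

10946·28657 − 17711² = 313679522 − 313679521 = 1. (Cassini's identity: F_{k−1}F_{k+1} − F_k² = (−1)^k.)

1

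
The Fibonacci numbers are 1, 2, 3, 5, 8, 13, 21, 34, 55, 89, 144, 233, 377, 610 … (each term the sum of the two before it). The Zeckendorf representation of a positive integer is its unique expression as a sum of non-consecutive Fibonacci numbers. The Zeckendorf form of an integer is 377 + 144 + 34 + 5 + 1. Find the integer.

561

377 + 144 + 34 + 5 + 1 = 561.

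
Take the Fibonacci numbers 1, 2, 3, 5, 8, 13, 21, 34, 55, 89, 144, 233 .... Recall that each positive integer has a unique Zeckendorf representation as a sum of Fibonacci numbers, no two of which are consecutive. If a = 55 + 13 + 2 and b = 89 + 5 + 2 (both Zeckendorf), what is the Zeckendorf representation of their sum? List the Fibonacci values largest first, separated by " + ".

144 + 21 + 1

The two numbers are 70 and 96, so their sum is 166.
Greedy algorithm:
144 ≤ 166 < 233, so take 144; remainder 22
21 ≤ 22 < 34, so take 21; remainder 1
1 ≤ 1 < 2, so take 1; remainder 0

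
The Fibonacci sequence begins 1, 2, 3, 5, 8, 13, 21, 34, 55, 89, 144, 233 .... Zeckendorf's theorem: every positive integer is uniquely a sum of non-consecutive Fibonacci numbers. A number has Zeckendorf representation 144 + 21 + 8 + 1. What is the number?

144 + 21 + 8 + 1 = 174.

174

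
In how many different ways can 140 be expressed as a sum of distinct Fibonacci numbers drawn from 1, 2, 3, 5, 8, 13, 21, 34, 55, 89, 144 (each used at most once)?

4

Starting from the Zeckendorf form and repeatedly splitting a term F_k into F_{k−1} + F_{k−2} (when neither is already used) reaches every representation.
140 = 89+34+13+3+1 = 89+34+8+5+3+1 = 89+21+13+8+5+3+1 = 55+34+21+13+8+5+3+1 — 4 representations.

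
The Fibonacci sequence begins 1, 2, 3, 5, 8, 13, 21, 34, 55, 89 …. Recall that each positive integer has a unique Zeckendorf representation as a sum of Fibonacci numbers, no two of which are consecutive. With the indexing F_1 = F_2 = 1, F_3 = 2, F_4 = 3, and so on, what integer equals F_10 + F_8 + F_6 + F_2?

85

F_10 + F_8 + F_6 + F_2 = 55 + 21 + 8 + 1 = 85.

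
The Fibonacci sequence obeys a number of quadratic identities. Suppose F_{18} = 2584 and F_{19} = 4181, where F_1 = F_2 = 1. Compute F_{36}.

By the doubling identity F_{2k} = F_k(2F_{k+1} − F_k): F_{36} = 2584·(2·4181 − 2584) = 2584·5778 = 14930352.

14930352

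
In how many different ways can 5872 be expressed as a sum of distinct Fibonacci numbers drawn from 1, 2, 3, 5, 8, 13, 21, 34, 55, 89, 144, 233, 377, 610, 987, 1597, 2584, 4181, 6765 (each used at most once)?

45

Each representation comes from the Zeckendorf form by replacing some F_k with F_{k−1} + F_{k−2} where possible.
5872 = 4181+1597+89+5 = 4181+1597+89+3+2 = 4181+1597+55+34+5 = … (42 more), for 45 in all.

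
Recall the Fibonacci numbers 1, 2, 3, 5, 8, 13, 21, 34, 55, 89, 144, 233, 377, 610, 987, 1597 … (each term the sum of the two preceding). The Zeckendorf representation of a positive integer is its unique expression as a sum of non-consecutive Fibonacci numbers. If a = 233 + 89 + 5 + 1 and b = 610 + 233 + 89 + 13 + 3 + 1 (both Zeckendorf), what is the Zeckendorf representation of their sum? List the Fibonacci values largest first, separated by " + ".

The two numbers are 328 and 949, so their sum is 1277.
Greedy algorithm:
largest Fibonacci ≤ 1277 is 987; 1277 − 987 = 290
largest Fibonacci ≤ 290 is 233; 290 − 233 = 57
largest Fibonacci ≤ 57 is 55; 57 − 55 = 2
largest Fibonacci ≤ 2 is 2; 2 − 2 = 0

987 + 233 + 55 + 2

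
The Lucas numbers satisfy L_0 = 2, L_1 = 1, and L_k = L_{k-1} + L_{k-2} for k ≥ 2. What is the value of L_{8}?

47

Iterating the recurrence up to L_{2} = 3 and L_{1} = 1:
L_{3} = L_{2} + L_{1} = 3 + 1 = 4
L_{4} = L_{3} + L_{2} = 4 + 3 = 7
L_{5} = L_{4} + L_{3} = 7 + 4 = 11
L_{6} = L_{5} + L_{4} = 11 + 7 = 18
L_{7} = L_{6} + L_{5} = 18 + 11 = 29
L_{8} = L_{7} + L_{6} = 29 + 18 = 47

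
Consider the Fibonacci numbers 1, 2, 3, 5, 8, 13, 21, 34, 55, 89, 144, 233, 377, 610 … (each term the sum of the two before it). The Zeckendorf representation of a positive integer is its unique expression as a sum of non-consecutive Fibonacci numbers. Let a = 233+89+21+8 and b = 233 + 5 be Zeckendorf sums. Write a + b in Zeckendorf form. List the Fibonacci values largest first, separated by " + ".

The two numbers are 351 and 238, so their sum is 589.
subtract 377 from 589: 212 remains
subtract 144 from 212: 68 remains
subtract 55 from 68: 13 remains
subtract 13 from 13: 0 remains

377 + 144 + 55 + 13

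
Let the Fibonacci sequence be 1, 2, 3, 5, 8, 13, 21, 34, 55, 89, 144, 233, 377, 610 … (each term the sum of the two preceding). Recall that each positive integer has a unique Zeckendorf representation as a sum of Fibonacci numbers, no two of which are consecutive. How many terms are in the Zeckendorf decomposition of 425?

4

425: greatest Fibonacci not exceeding it is 377, leaving 48
48: greatest Fibonacci not exceeding it is 34, leaving 14
14: greatest Fibonacci not exceeding it is 13, leaving 1
1: greatest Fibonacci not exceeding it is 1, leaving 0
425 = 377 + 34 + 13 + 1, which has 4 terms.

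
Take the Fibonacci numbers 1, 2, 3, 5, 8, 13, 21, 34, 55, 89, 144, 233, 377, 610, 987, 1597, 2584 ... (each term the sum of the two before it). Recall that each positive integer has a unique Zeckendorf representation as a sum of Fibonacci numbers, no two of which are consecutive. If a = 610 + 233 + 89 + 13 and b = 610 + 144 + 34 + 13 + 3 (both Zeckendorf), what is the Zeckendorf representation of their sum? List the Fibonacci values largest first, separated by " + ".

The two numbers are 945 and 804, so their sum is 1749.
1749: greatest Fibonacci not exceeding it is 1597, leaving 152
152: greatest Fibonacci not exceeding it is 144, leaving 8
8: greatest Fibonacci not exceeding it is 8, leaving 0

1597 + 144 + 8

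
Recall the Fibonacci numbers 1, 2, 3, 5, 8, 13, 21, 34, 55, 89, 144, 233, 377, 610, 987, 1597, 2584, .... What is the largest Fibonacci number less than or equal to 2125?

1597

1597 ≤ 2125 < 2584, so the largest Fibonacci number not exceeding 2125 is 1597.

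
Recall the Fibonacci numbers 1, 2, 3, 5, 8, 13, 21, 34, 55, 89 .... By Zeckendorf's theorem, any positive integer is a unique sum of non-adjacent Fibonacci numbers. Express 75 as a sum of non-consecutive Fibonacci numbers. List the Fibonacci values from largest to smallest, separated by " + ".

55 + 13 + 5 + 2

Greedy algorithm:
75 − 55 = 20
20 − 13 = 7
7 − 5 = 2
2 − 2 = 0
So 75 = 55 + 13 + 5 + 2, with no two terms consecutive in the sequence.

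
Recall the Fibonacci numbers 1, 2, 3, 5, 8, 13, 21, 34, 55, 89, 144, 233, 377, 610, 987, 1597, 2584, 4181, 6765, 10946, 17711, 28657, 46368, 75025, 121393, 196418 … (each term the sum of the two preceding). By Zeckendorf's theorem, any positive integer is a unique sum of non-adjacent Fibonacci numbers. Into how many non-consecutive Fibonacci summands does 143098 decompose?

Repeatedly subtract the largest Fibonacci number that fits:
143098: greatest Fibonacci not exceeding it is 121393, leaving 21705
21705: greatest Fibonacci not exceeding it is 17711, leaving 3994
3994: greatest Fibonacci not exceeding it is 2584, leaving 1410
1410: greatest Fibonacci not exceeding it is 987, leaving 423
423: greatest Fibonacci not exceeding it is 377, leaving 46
46: greatest Fibonacci not exceeding it is 34, leaving 12
12: greatest Fibonacci not exceeding it is 8, leaving 4
4: greatest Fibonacci not exceeding it is 3, leaving 1
1: greatest Fibonacci not exceeding it is 1, leaving 0
143098 = 121393 + 17711 + 2584 + 987 + 377 + 34 + 8 + 3 + 1, which has 9 terms.

9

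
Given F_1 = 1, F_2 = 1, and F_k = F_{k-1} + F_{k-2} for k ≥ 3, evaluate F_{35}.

9227465

Iterating the recurrence up to F_{31} = 1346269 and F_{30} = 832040:
F_{32} = F_{31} + F_{30} = 1346269 + 832040 = 2178309
F_{33} = F_{32} + F_{31} = 2178309 + 1346269 = 3524578
F_{34} = F_{33} + F_{32} = 3524578 + 2178309 = 5702887
F_{35} = F_{34} + F_{33} = 5702887 + 3524578 = 9227465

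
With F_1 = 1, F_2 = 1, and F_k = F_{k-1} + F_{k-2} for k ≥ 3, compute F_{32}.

2178309

Iterating the recurrence up to F_{26} = 121393 and F_{25} = 75025:
F_{27} = F_{26} + F_{25} = 121393 + 75025 = 196418
F_{28} = F_{27} + F_{26} = 196418 + 121393 = 317811
F_{29} = F_{28} + F_{27} = 317811 + 196418 = 514229
F_{30} = F_{29} + F_{28} = 514229 + 317811 = 832040
F_{31} = F_{30} + F_{29} = 832040 + 514229 = 1346269
F_{32} = F_{31} + F_{30} = 1346269 + 832040 = 2178309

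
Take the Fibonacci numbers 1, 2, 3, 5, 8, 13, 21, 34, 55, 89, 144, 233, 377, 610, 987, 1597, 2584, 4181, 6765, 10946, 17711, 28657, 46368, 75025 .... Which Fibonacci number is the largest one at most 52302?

46368

46368 ≤ 52302 < 75025, so the largest Fibonacci number not exceeding 52302 is 46368.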